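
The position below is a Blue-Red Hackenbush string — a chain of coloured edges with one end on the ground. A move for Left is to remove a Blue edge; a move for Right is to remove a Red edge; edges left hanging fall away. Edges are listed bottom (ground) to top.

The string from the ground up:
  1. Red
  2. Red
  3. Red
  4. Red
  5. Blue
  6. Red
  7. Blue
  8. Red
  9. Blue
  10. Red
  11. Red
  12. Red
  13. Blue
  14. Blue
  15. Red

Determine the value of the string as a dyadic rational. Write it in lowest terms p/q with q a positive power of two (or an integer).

step 1: add Red to get R; options L={ none } R={ 0 } -> -1
step 2: add Red to get RR; options L={ none } R={ -1 0 } -> -2
step 3: add Red to get RRR; options L={ none } R={ -2 -1 0 } -> -3
step 4: add Red to get RRRR; options L={ none } R={ -3 -2 -1 0 } -> -4
step 5: add Blue to get RRRRB; options L={ -4 } R={ -3 -2 -1 0 } -> -7/2
step 6: add Red to get RRRRBR; options L={ -4 } R={ -7/2 -3 -2 -1 0 } -> -15/4
step 7: add Blue to get RRRRBRB; options L={ -4 -15/4 } R={ -7/2 -3 -2 -1 0 } -> -29/8
step 8: add Red to get RRRRBRBR; options L={ -4 -15/4 } R={ -29/8 -7/2 -3 -2 -1 0 } -> -59/16
step 9: add Blue to get RRRRBRBRB; options L={ -4 -15/4 -59/16 } R={ -29/8 -7/2 -3 -2 -1 0 } -> -117/32
step 10: add Red to get RRRRBRBRBR; options L={ -4 -15/4 -59/16 } R={ -117/32 -29/8 -7/2 -3 -2 -1 0 } -> -235/64
step 11: add Red to get RRRRBRBRBRR; options L={ -4 -15/4 -59/16 } R={ -235/64 -117/32 -29/8 -7/2 -3 -2 -1 0 } -> -471/128
step 12: add Red to get RRRRBRBRBRRR; options L={ -4 -15/4 -59/16 } R={ -471/128 -235/64 -117/32 -29/8 -7/2 -3 -2 -1 0 } -> -943/256
step 13: add Blue to get RRRRBRBRBRRRB; options L={ -4 -15/4 -59/16 -943/256 } R={ -471/128 -235/64 -117/32 -29/8 -7/2 -3 -2 -1 0 } -> -1885/512
step 14: add Blue to get RRRRBRBRBRRRBB; options L={ -4 -15/4 -59/16 -943/256 -1885/512 } R={ -471/128 -235/64 -117/32 -29/8 -7/2 -3 -2 -1 0 } -> -3769/1024
step 15: add Red to get RRRRBRBRBRRRBBR; options L={ -4 -15/4 -59/16 -943/256 -1885/512 } R={ -3769/1024 -471/128 -235/64 -117/32 -29/8 -7/2 -3 -2 -1 0 } -> -7539/2048

-7539/2048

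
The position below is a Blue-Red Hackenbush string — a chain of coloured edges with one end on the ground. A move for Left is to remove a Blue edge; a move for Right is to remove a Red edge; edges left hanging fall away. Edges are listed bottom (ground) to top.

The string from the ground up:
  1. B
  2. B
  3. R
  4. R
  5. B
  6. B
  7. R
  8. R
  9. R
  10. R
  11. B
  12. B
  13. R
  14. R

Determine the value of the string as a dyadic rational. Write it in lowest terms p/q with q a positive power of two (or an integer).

Prefix values for B B R R B B R R R R B B R R via {L|R} + simplicity:
v(B) = { 0 | (no moves) } ⇒ 1
v(BB) = { 0, 1 | (no moves) } ⇒ 2
v(BBR) = { 0, 1 | 2 } ⇒ 3/2
v(BBRR) = { 0, 1 | 3/2, 2 } ⇒ 5/4
v(BBRRB) = { 0, 1, 5/4 | 3/2, 2 } ⇒ 11/8
v(BBRRBB) = { 0, 1, 5/4, 11/8 | 3/2, 2 } ⇒ 23/16
v(BBRRBBR) = { 0, 1, 5/4, 11/8 | 23/16, 3/2, 2 } ⇒ 45/32
v(BBRRBBRR) = { 0, 1, 5/4, 11/8 | 45/32, 23/16, 3/2, 2 } ⇒ 89/64
v(BBRRBBRRR) = { 0, 1, 5/4, 11/8 | 89/64, 45/32, 23/16, 3/2, 2 } ⇒ 177/128
v(BBRRBBRRRR) = { 0, 1, 5/4, 11/8 | 177/128, 89/64, 45/32, 23/16, 3/2, 2 } ⇒ 353/256
v(BBRRBBRRRRB) = { 0, 1, 5/4, 11/8, 353/256 | 177/128, 89/64, 45/32, 23/16, 3/2, 2 } ⇒ 707/512
v(BBRRBBRRRRBB) = { 0, 1, 5/4, 11/8, 353/256, 707/512 | 177/128, 89/64, 45/32, 23/16, 3/2, 2 } ⇒ 1415/1024
v(BBRRBBRRRRBBR) = { 0, 1, 5/4, 11/8, 353/256, 707/512 | 1415/1024, 177/128, 89/64, 45/32, 23/16, 3/2, 2 } ⇒ 2829/2048
v(BBRRBBRRRRBBRR) = { 0, 1, 5/4, 11/8, 353/256, 707/512 | 2829/2048, 1415/1024, 177/128, 89/64, 45/32, 23/16, 3/2, 2 } ⇒ 5657/4096

5657/4096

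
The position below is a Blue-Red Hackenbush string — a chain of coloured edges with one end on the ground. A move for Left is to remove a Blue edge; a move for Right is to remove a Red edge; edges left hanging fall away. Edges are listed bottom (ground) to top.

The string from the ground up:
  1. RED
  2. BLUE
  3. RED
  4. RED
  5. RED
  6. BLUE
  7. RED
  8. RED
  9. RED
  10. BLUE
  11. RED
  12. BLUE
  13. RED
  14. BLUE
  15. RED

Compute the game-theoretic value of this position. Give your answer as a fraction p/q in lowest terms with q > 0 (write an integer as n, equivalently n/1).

Recurse on prefixes of the 15-edge string RED BLUE RED RED RED BLUE RED RED RED BLUE RED BLUE RED BLUE RED:
1 of 15 · R · max L −∞ · min R 0 -> -1
2 of 15 · RB · max L -1 · min R 0 -> -1/2
3 of 15 · RBR · max L -1 · min R -1/2 -> -3/4
4 of 15 · RBRR · max L -1 · min R -3/4 -> -7/8
5 of 15 · RBRRR · max L -1 · min R -7/8 -> -15/16
6 of 15 · RBRRRB · max L -15/16 · min R -7/8 -> -29/32
7 of 15 · RBRRRBR · max L -15/16 · min R -29/32 -> -59/64
8 of 15 · RBRRRBRR · max L -15/16 · min R -59/64 -> -119/128
9 of 15 · RBRRRBRRR · max L -15/16 · min R -119/128 -> -239/256
10 of 15 · RBRRRBRRRB · max L -239/256 · min R -119/128 -> -477/512
11 of 15 · RBRRRBRRRBR · max L -239/256 · min R -477/512 -> -955/1024
12 of 15 · RBRRRBRRRBRB · max L -955/1024 · min R -477/512 -> -1909/2048
13 of 15 · RBRRRBRRRBRBR · max L -955/1024 · min R -1909/2048 -> -3819/4096
14 of 15 · RBRRRBRRRBRBRB · max L -3819/4096 · min R -1909/2048 -> -7637/8192
15 of 15 · RBRRRBRRRBRBRBR · max L -3819/4096 · min R -7637/8192 -> -15275/16384

-15275/16384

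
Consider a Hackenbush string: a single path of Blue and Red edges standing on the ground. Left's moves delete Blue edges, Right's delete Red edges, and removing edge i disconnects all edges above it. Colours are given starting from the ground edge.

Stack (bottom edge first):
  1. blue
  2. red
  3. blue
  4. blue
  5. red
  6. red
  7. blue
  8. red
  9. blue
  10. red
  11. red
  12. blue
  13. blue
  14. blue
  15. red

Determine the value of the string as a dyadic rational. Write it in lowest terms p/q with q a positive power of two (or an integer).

Prefix values for blue red blue blue red red blue red blue red red blue blue blue red via {L|R} + simplicity:
1 of 15 · b · max L 0 · min R +∞ gives 1
2 of 15 · br · max L 0 · min R 1 gives 1/2
3 of 15 · brb · max L 1/2 · min R 1 gives 3/4
4 of 15 · brbb · max L 3/4 · min R 1 gives 7/8
5 of 15 · brbbr · max L 3/4 · min R 7/8 gives 13/16
6 of 15 · brbbrr · max L 3/4 · min R 13/16 gives 25/32
7 of 15 · brbbrrb · max L 25/32 · min R 13/16 gives 51/64
8 of 15 · brbbrrbr · max L 25/32 · min R 51/64 gives 101/128
9 of 15 · brbbrrbrb · max L 101/128 · min R 51/64 gives 203/256
10 of 15 · brbbrrbrbr · max L 101/128 · min R 203/256 gives 405/512
11 of 15 · brbbrrbrbrr · max L 101/128 · min R 405/512 gives 809/1024
12 of 15 · brbbrrbrbrrb · max L 809/1024 · min R 405/512 gives 1619/2048
13 of 15 · brbbrrbrbrrbb · max L 1619/2048 · min R 405/512 gives 3239/4096
14 of 15 · brbbrrbrbrrbbb · max L 3239/4096 · min R 405/512 gives 6479/8192
15 of 15 · brbbrrbrbrrbbbr · max L 3239/4096 · min R 6479/8192 gives 12957/16384

12957/16384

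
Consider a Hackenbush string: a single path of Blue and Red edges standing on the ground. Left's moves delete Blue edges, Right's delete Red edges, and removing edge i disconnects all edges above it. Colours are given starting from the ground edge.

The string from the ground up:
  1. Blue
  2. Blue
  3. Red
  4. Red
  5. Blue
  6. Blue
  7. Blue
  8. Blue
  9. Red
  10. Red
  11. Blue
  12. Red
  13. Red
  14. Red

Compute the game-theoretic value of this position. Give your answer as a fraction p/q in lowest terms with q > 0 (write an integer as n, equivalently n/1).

6033/4096

Build value(s[:k]) for k = 1..14, string s = Blue Blue Red Red Blue Blue Blue Blue Red Red Blue Red Red Red.
1 of 14 · B · max L 0 · min R +∞ so 1
2 of 14 · BB · max L 1 · min R +∞ so 2
3 of 14 · BBR · max L 1 · min R 2 so 3/2
4 of 14 · BBRR · max L 1 · min R 3/2 so 5/4
5 of 14 · BBRRB · max L 5/4 · min R 3/2 so 11/8
6 of 14 · BBRRBB · max L 11/8 · min R 3/2 so 23/16
7 of 14 · BBRRBBB · max L 23/16 · min R 3/2 so 47/32
8 of 14 · BBRRBBBB · max L 47/32 · min R 3/2 so 95/64
9 of 14 · BBRRBBBBR · max L 47/32 · min R 95/64 so 189/128
10 of 14 · BBRRBBBBRR · max L 47/32 · min R 189/128 so 377/256
11 of 14 · BBRRBBBBRRB · max L 377/256 · min R 189/128 so 755/512
12 of 14 · BBRRBBBBRRBR · max L 377/256 · min R 755/512 so 1509/1024
13 of 14 · BBRRBBBBRRBRR · max L 377/256 · min R 1509/1024 so 3017/2048
14 of 14 · BBRRBBBBRRBRRR · max L 377/256 · min R 3017/2048 so 6033/4096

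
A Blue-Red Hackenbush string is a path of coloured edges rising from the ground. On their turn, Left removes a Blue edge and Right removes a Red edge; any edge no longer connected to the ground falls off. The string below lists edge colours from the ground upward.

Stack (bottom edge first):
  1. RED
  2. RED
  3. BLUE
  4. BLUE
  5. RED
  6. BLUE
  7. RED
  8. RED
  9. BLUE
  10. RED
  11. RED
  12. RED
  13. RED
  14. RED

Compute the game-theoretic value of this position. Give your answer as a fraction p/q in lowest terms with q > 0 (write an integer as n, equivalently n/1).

-5567/4096

Recurse on prefixes of the 14-edge string RED RED BLUE BLUE RED BLUE RED RED BLUE RED RED RED RED RED:
1 of 14 · R · max L −∞ · min R 0 gives -1
2 of 14 · RR · max L −∞ · min R -1 gives -2
3 of 14 · RRB · max L -2 · min R -1 gives -3/2
4 of 14 · RRBB · max L -3/2 · min R -1 gives -5/4
5 of 14 · RRBBR · max L -3/2 · min R -5/4 gives -11/8
6 of 14 · RRBBRB · max L -11/8 · min R -5/4 gives -21/16
7 of 14 · RRBBRBR · max L -11/8 · min R -21/16 gives -43/32
8 of 14 · RRBBRBRR · max L -11/8 · min R -43/32 gives -87/64
9 of 14 · RRBBRBRRB · max L -87/64 · min R -43/32 gives -173/128
10 of 14 · RRBBRBRRBR · max L -87/64 · min R -173/128 gives -347/256
11 of 14 · RRBBRBRRBRR · max L -87/64 · min R -347/256 gives -695/512
12 of 14 · RRBBRBRRBRRR · max L -87/64 · min R -695/512 gives -1391/1024
13 of 14 · RRBBRBRRBRRRR · max L -87/64 · min R -1391/1024 gives -2783/2048
14 of 14 · RRBBRBRRBRRRRR · max L -87/64 · min R -2783/2048 gives -5567/4096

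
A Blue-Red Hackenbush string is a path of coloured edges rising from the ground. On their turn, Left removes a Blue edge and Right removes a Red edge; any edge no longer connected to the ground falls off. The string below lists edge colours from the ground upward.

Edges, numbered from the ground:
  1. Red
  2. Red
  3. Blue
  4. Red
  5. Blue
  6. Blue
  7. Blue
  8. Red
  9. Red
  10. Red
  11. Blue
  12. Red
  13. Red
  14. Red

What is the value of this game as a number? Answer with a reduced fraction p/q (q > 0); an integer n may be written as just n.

G(R) = { none | 0 } gives -1
G(RR) = { none | -1; 0 } gives -2
G(RRB) = { -2 | -1; 0 } gives -3/2
G(RRBR) = { -2 | -3/2; -1; 0 } gives -7/4
G(RRBRB) = { -2; -7/4 | -3/2; -1; 0 } gives -13/8
G(RRBRBB) = { -2; -7/4; -13/8 | -3/2; -1; 0 } gives -25/16
G(RRBRBBB) = { -2; -7/4; -13/8; -25/16 | -3/2; -1; 0 } gives -49/32
G(RRBRBBBR) = { -2; -7/4; -13/8; -25/16 | -49/32; -3/2; -1; 0 } gives -99/64
G(RRBRBBBRR) = { -2; -7/4; -13/8; -25/16 | -99/64; -49/32; -3/2; -1; 0 } gives -199/128
G(RRBRBBBRRR) = { -2; -7/4; -13/8; -25/16 | -199/128; -99/64; -49/32; -3/2; -1; 0 } gives -399/256
G(RRBRBBBRRRB) = { -2; -7/4; -13/8; -25/16; -399/256 | -199/128; -99/64; -49/32; -3/2; -1; 0 } gives -797/512
G(RRBRBBBRRRBR) = { -2; -7/4; -13/8; -25/16; -399/256 | -797/512; -199/128; -99/64; -49/32; -3/2; -1; 0 } gives -1595/1024
G(RRBRBBBRRRBRR) = { -2; -7/4; -13/8; -25/16; -399/256 | -1595/1024; -797/512; -199/128; -99/64; -49/32; -3/2; -1; 0 } gives -3191/2048
G(RRBRBBBRRRBRRR) = { -2; -7/4; -13/8; -25/16; -399/256 | -3191/2048; -1595/1024; -797/512; -199/128; -99/64; -49/32; -3/2; -1; 0 } gives -6383/4096

-6383/4096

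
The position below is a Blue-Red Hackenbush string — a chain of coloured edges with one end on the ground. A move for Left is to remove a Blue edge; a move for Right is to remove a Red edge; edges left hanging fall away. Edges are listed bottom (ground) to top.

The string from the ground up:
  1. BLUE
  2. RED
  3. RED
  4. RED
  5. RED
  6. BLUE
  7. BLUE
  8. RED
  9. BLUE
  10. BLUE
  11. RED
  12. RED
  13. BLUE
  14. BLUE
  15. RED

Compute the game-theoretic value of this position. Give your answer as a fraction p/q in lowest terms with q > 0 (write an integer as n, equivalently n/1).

Prefix values for BLUE RED RED RED RED BLUE BLUE RED BLUE BLUE RED RED BLUE BLUE RED via {L|R} + simplicity:
step 1: add BLUE to get B; options L={ 0 } R={ (no moves) } → 1
step 2: add RED to get BR; options L={ 0 } R={ 1 } → 1/2
step 3: add RED to get BRR; options L={ 0 } R={ 1/2; 1 } → 1/4
step 4: add RED to get BRRR; options L={ 0 } R={ 1/4; 1/2; 1 } → 1/8
step 5: add RED to get BRRRR; options L={ 0 } R={ 1/8; 1/4; 1/2; 1 } → 1/16
step 6: add BLUE to get BRRRRB; options L={ 0; 1/16 } R={ 1/8; 1/4; 1/2; 1 } → 3/32
step 7: add BLUE to get BRRRRBB; options L={ 0; 1/16; 3/32 } R={ 1/8; 1/4; 1/2; 1 } → 7/64
step 8: add RED to get BRRRRBBR; options L={ 0; 1/16; 3/32 } R={ 7/64; 1/8; 1/4; 1/2; 1 } → 13/128
step 9: add BLUE to get BRRRRBBRB; options L={ 0; 1/16; 3/32; 13/128 } R={ 7/64; 1/8; 1/4; 1/2; 1 } → 27/256
step 10: add BLUE to get BRRRRBBRBB; options L={ 0; 1/16; 3/32; 13/128; 27/256 } R={ 7/64; 1/8; 1/4; 1/2; 1 } → 55/512
step 11: add RED to get BRRRRBBRBBR; options L={ 0; 1/16; 3/32; 13/128; 27/256 } R={ 55/512; 7/64; 1/8; 1/4; 1/2; 1 } → 109/1024
step 12: add RED to get BRRRRBBRBBRR; options L={ 0; 1/16; 3/32; 13/128; 27/256 } R={ 109/1024; 55/512; 7/64; 1/8; 1/4; 1/2; 1 } → 217/2048
step 13: add BLUE to get BRRRRBBRBBRRB; options L={ 0; 1/16; 3/32; 13/128; 27/256; 217/2048 } R={ 109/1024; 55/512; 7/64; 1/8; 1/4; 1/2; 1 } → 435/4096
step 14: add BLUE to get BRRRRBBRBBRRBB; options L={ 0; 1/16; 3/32; 13/128; 27/256; 217/2048; 435/4096 } R={ 109/1024; 55/512; 7/64; 1/8; 1/4; 1/2; 1 } → 871/8192
step 15: add RED to get BRRRRBBRBBRRBBR; options L={ 0; 1/16; 3/32; 13/128; 27/256; 217/2048; 435/4096 } R={ 871/8192; 109/1024; 55/512; 7/64; 1/8; 1/4; 1/2; 1 } → 1741/16384

1741/16384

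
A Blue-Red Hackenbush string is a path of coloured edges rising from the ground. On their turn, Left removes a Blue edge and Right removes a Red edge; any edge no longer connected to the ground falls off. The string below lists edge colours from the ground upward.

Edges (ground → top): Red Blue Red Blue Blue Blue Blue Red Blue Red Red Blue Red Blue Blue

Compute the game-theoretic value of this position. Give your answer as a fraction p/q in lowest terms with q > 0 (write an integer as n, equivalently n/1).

-8553/16384

Build g(s[:k]) for k = 1..15, string s = Red Blue Red Blue Blue Blue Blue Red Blue Red Red Blue Red Blue Blue.
edge 1 of 15 (Red): { (no moves) | 0 } ⇒ -1
edge 2 of 15 (Blue): { -1 | 0 } ⇒ -1/2
edge 3 of 15 (Red): { -1 | -1/2, 0 } ⇒ -3/4
edge 4 of 15 (Blue): { -1, -3/4 | -1/2, 0 } ⇒ -5/8
edge 5 of 15 (Blue): { -1, -3/4, -5/8 | -1/2, 0 } ⇒ -9/16
edge 6 of 15 (Blue): { -1, -3/4, -5/8, -9/16 | -1/2, 0 } ⇒ -17/32
edge 7 of 15 (Blue): { -1, -3/4, -5/8, -9/16, -17/32 | -1/2, 0 } ⇒ -33/64
edge 8 of 15 (Red): { -1, -3/4, -5/8, -9/16, -17/32 | -33/64, -1/2, 0 } ⇒ -67/128
edge 9 of 15 (Blue): { -1, -3/4, -5/8, -9/16, -17/32, -67/128 | -33/64, -1/2, 0 } ⇒ -133/256
edge 10 of 15 (Red): { -1, -3/4, -5/8, -9/16, -17/32, -67/128 | -133/256, -33/64, -1/2, 0 } ⇒ -267/512
edge 11 of 15 (Red): { -1, -3/4, -5/8, -9/16, -17/32, -67/128 | -267/512, -133/256, -33/64, -1/2, 0 } ⇒ -535/1024
edge 12 of 15 (Blue): { -1, -3/4, -5/8, -9/16, -17/32, -67/128, -535/1024 | -267/512, -133/256, -33/64, -1/2, 0 } ⇒ -1069/2048
edge 13 of 15 (Red): { -1, -3/4, -5/8, -9/16, -17/32, -67/128, -535/1024 | -1069/2048, -267/512, -133/256, -33/64, -1/2, 0 } ⇒ -2139/4096
edge 14 of 15 (Blue): { -1, -3/4, -5/8, -9/16, -17/32, -67/128, -535/1024, -2139/4096 | -1069/2048, -267/512, -133/256, -33/64, -1/2, 0 } ⇒ -4277/8192
edge 15 of 15 (Blue): { -1, -3/4, -5/8, -9/16, -17/32, -67/128, -535/1024, -2139/4096, -4277/8192 | -1069/2048, -267/512, -133/256, -33/64, -1/2, 0 } ⇒ -8553/16384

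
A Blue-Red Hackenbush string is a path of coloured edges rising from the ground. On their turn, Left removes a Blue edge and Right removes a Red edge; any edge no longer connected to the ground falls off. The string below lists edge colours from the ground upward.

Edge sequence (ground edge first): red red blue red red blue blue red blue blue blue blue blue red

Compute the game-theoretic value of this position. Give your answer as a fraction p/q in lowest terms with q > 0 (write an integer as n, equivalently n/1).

value(r) = { ∅ | 0 } => -1
value(rr) = { ∅ | -1, 0 } => -2
value(rrb) = { -2 | -1, 0 } => -3/2
value(rrbr) = { -2 | -3/2, -1, 0 } => -7/4
value(rrbrr) = { -2 | -7/4, -3/2, -1, 0 } => -15/8
value(rrbrrb) = { -2, -15/8 | -7/4, -3/2, -1, 0 } => -29/16
value(rrbrrbb) = { -2, -15/8, -29/16 | -7/4, -3/2, -1, 0 } => -57/32
value(rrbrrbbr) = { -2, -15/8, -29/16 | -57/32, -7/4, -3/2, -1, 0 } => -115/64
value(rrbrrbbrb) = { -2, -15/8, -29/16, -115/64 | -57/32, -7/4, -3/2, -1, 0 } => -229/128
value(rrbrrbbrbb) = { -2, -15/8, -29/16, -115/64, -229/128 | -57/32, -7/4, -3/2, -1, 0 } => -457/256
value(rrbrrbbrbbb) = { -2, -15/8, -29/16, -115/64, -229/128, -457/256 | -57/32, -7/4, -3/2, -1, 0 } => -913/512
value(rrbrrbbrbbbb) = { -2, -15/8, -29/16, -115/64, -229/128, -457/256, -913/512 | -57/32, -7/4, -3/2, -1, 0 } => -1825/1024
value(rrbrrbbrbbbbb) = { -2, -15/8, -29/16, -115/64, -229/128, -457/256, -913/512, -1825/1024 | -57/32, -7/4, -3/2, -1, 0 } => -3649/2048
value(rrbrrbbrbbbbbr) = { -2, -15/8, -29/16, -115/64, -229/128, -457/256, -913/512, -1825/1024 | -3649/2048, -57/32, -7/4, -3/2, -1, 0 } => -7299/4096

-7299/4096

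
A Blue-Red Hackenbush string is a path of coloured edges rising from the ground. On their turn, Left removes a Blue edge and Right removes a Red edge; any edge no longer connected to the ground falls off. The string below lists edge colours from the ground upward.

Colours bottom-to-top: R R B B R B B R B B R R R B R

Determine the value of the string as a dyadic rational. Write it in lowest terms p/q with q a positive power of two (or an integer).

-10555/8192

step 1: add R to get R; options L={ — } R={ 0 } — -1
step 2: add R to get RR; options L={ — } R={ -1, 0 } — -2
step 3: add B to get RRB; options L={ -2 } R={ -1, 0 } — -3/2
step 4: add B to get RRBB; options L={ -2, -3/2 } R={ -1, 0 } — -5/4
step 5: add R to get RRBBR; options L={ -2, -3/2 } R={ -5/4, -1, 0 } — -11/8
step 6: add B to get RRBBRB; options L={ -2, -3/2, -11/8 } R={ -5/4, -1, 0 } — -21/16
step 7: add B to get RRBBRBB; options L={ -2, -3/2, -11/8, -21/16 } R={ -5/4, -1, 0 } — -41/32
step 8: add R to get RRBBRBBR; options L={ -2, -3/2, -11/8, -21/16 } R={ -41/32, -5/4, -1, 0 } — -83/64
step 9: add B to get RRBBRBBRB; options L={ -2, -3/2, -11/8, -21/16, -83/64 } R={ -41/32, -5/4, -1, 0 } — -165/128
step 10: add B to get RRBBRBBRBB; options L={ -2, -3/2, -11/8, -21/16, -83/64, -165/128 } R={ -41/32, -5/4, -1, 0 } — -329/256
step 11: add R to get RRBBRBBRBBR; options L={ -2, -3/2, -11/8, -21/16, -83/64, -165/128 } R={ -329/256, -41/32, -5/4, -1, 0 } — -659/512
step 12: add R to get RRBBRBBRBBRR; options L={ -2, -3/2, -11/8, -21/16, -83/64, -165/128 } R={ -659/512, -329/256, -41/32, -5/4, -1, 0 } — -1319/1024
step 13: add R to get RRBBRBBRBBRRR; options L={ -2, -3/2, -11/8, -21/16, -83/64, -165/128 } R={ -1319/1024, -659/512, -329/256, -41/32, -5/4, -1, 0 } — -2639/2048
step 14: add B to get RRBBRBBRBBRRRB; options L={ -2, -3/2, -11/8, -21/16, -83/64, -165/128, -2639/2048 } R={ -1319/1024, -659/512, -329/256, -41/32, -5/4, -1, 0 } — -5277/4096
step 15: add R to get RRBBRBBRBBRRRBR; options L={ -2, -3/2, -11/8, -21/16, -83/64, -165/128, -2639/2048 } R={ -5277/4096, -1319/1024, -659/512, -329/256, -41/32, -5/4, -1, 0 } — -10555/8192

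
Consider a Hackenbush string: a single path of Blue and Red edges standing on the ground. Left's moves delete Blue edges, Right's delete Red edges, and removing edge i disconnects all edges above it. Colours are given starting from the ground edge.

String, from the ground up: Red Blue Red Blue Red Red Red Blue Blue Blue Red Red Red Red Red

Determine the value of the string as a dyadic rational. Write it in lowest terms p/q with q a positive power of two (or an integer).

-11839/16384

edge 1 of 15 (Red): {  | 0 } => -1
edge 2 of 15 (Blue): { -1 | 0 } => -1/2
edge 3 of 15 (Red): { -1 | -1/2 0 } => -3/4
edge 4 of 15 (Blue): { -1 -3/4 | -1/2 0 } => -5/8
edge 5 of 15 (Red): { -1 -3/4 | -5/8 -1/2 0 } => -11/16
edge 6 of 15 (Red): { -1 -3/4 | -11/16 -5/8 -1/2 0 } => -23/32
edge 7 of 15 (Red): { -1 -3/4 | -23/32 -11/16 -5/8 -1/2 0 } => -47/64
edge 8 of 15 (Blue): { -1 -3/4 -47/64 | -23/32 -11/16 -5/8 -1/2 0 } => -93/128
edge 9 of 15 (Blue): { -1 -3/4 -47/64 -93/128 | -23/32 -11/16 -5/8 -1/2 0 } => -185/256
edge 10 of 15 (Blue): { -1 -3/4 -47/64 -93/128 -185/256 | -23/32 -11/16 -5/8 -1/2 0 } => -369/512
edge 11 of 15 (Red): { -1 -3/4 -47/64 -93/128 -185/256 | -369/512 -23/32 -11/16 -5/8 -1/2 0 } => -739/1024
edge 12 of 15 (Red): { -1 -3/4 -47/64 -93/128 -185/256 | -739/1024 -369/512 -23/32 -11/16 -5/8 -1/2 0 } => -1479/2048
edge 13 of 15 (Red): { -1 -3/4 -47/64 -93/128 -185/256 | -1479/2048 -739/1024 -369/512 -23/32 -11/16 -5/8 -1/2 0 } => -2959/4096
edge 14 of 15 (Red): { -1 -3/4 -47/64 -93/128 -185/256 | -2959/4096 -1479/2048 -739/1024 -369/512 -23/32 -11/16 -5/8 -1/2 0 } => -5919/8192
edge 15 of 15 (Red): { -1 -3/4 -47/64 -93/128 -185/256 | -5919/8192 -2959/4096 -1479/2048 -739/1024 -369/512 -23/32 -11/16 -5/8 -1/2 0 } => -11839/16384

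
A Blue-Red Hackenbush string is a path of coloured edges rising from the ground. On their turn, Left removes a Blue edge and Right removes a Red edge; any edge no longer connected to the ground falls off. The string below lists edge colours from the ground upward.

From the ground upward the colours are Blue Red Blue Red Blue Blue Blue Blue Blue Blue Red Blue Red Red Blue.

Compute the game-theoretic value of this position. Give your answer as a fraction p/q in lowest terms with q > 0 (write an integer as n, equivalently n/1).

12243/16384

val_1 [B]  L=[0]  R=[·]  => 1
val_2 [BR]  L=[0]  R=[1]  => 1/2
val_3 [BRB]  L=[0; 1/2]  R=[1]  => 3/4
val_4 [BRBR]  L=[0; 1/2]  R=[3/4; 1]  => 5/8
val_5 [BRBRB]  L=[0; 1/2; 5/8]  R=[3/4; 1]  => 11/16
val_6 [BRBRBB]  L=[0; 1/2; 5/8; 11/16]  R=[3/4; 1]  => 23/32
val_7 [BRBRBBB]  L=[0; 1/2; 5/8; 11/16; 23/32]  R=[3/4; 1]  => 47/64
val_8 [BRBRBBBB]  L=[0; 1/2; 5/8; 11/16; 23/32; 47/64]  R=[3/4; 1]  => 95/128
val_9 [BRBRBBBBB]  L=[0; 1/2; 5/8; 11/16; 23/32; 47/64; 95/128]  R=[3/4; 1]  => 191/256
val_10 [BRBRBBBBBB]  L=[0; 1/2; 5/8; 11/16; 23/32; 47/64; 95/128; 191/256]  R=[3/4; 1]  => 383/512
val_11 [BRBRBBBBBBR]  L=[0; 1/2; 5/8; 11/16; 23/32; 47/64; 95/128; 191/256]  R=[383/512; 3/4; 1]  => 765/1024
val_12 [BRBRBBBBBBRB]  L=[0; 1/2; 5/8; 11/16; 23/32; 47/64; 95/128; 191/256; 765/1024]  R=[383/512; 3/4; 1]  => 1531/2048
val_13 [BRBRBBBBBBRBR]  L=[0; 1/2; 5/8; 11/16; 23/32; 47/64; 95/128; 191/256; 765/1024]  R=[1531/2048; 383/512; 3/4; 1]  => 3061/4096
val_14 [BRBRBBBBBBRBRR]  L=[0; 1/2; 5/8; 11/16; 23/32; 47/64; 95/128; 191/256; 765/1024]  R=[3061/4096; 1531/2048; 383/512; 3/4; 1]  => 6121/8192
val_15 [BRBRBBBBBBRBRRB]  L=[0; 1/2; 5/8; 11/16; 23/32; 47/64; 95/128; 191/256; 765/1024; 6121/8192]  R=[3061/4096; 1531/2048; 383/512; 3/4; 1]  => 12243/16384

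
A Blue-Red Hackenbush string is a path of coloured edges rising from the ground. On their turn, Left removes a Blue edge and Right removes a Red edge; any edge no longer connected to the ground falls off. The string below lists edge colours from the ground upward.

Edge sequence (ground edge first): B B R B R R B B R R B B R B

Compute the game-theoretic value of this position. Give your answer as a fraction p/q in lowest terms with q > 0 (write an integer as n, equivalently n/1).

6555/4096

val(B) = { 0 | ∅ } so 1
val(BB) = { 0,1 | ∅ } so 2
val(BBR) = { 0,1 | 2 } so 3/2
val(BBRB) = { 0,1,3/2 | 2 } so 7/4
val(BBRBR) = { 0,1,3/2 | 7/4,2 } so 13/8
val(BBRBRR) = { 0,1,3/2 | 13/8,7/4,2 } so 25/16
val(BBRBRRB) = { 0,1,3/2,25/16 | 13/8,7/4,2 } so 51/32
val(BBRBRRBB) = { 0,1,3/2,25/16,51/32 | 13/8,7/4,2 } so 103/64
val(BBRBRRBBR) = { 0,1,3/2,25/16,51/32 | 103/64,13/8,7/4,2 } so 205/128
val(BBRBRRBBRR) = { 0,1,3/2,25/16,51/32 | 205/128,103/64,13/8,7/4,2 } so 409/256
val(BBRBRRBBRRB) = { 0,1,3/2,25/16,51/32,409/256 | 205/128,103/64,13/8,7/4,2 } so 819/512
val(BBRBRRBBRRBB) = { 0,1,3/2,25/16,51/32,409/256,819/512 | 205/128,103/64,13/8,7/4,2 } so 1639/1024
val(BBRBRRBBRRBBR) = { 0,1,3/2,25/16,51/32,409/256,819/512 | 1639/1024,205/128,103/64,13/8,7/4,2 } so 3277/2048
val(BBRBRRBBRRBBRB) = { 0,1,3/2,25/16,51/32,409/256,819/512,3277/2048 | 1639/1024,205/128,103/64,13/8,7/4,2 } so 6555/4096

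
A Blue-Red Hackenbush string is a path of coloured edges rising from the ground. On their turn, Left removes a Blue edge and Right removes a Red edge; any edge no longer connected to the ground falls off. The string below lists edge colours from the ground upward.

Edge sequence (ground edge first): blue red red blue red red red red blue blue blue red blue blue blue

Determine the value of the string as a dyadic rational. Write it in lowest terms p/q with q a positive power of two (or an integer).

Prefix values for blue red red blue red red red red blue blue blue red blue blue blue via {L|R} + simplicity:
edge 1 of 15 (blue): { 0 | (no moves) } => 1
edge 2 of 15 (red): { 0 | 1 } => 1/2
edge 3 of 15 (red): { 0 | 1/2 1 } => 1/4
edge 4 of 15 (blue): { 0 1/4 | 1/2 1 } => 3/8
edge 5 of 15 (red): { 0 1/4 | 3/8 1/2 1 } => 5/16
edge 6 of 15 (red): { 0 1/4 | 5/16 3/8 1/2 1 } => 9/32
edge 7 of 15 (red): { 0 1/4 | 9/32 5/16 3/8 1/2 1 } => 17/64
edge 8 of 15 (red): { 0 1/4 | 17/64 9/32 5/16 3/8 1/2 1 } => 33/128
edge 9 of 15 (blue): { 0 1/4 33/128 | 17/64 9/32 5/16 3/8 1/2 1 } => 67/256
edge 10 of 15 (blue): { 0 1/4 33/128 67/256 | 17/64 9/32 5/16 3/8 1/2 1 } => 135/512
edge 11 of 15 (blue): { 0 1/4 33/128 67/256 135/512 | 17/64 9/32 5/16 3/8 1/2 1 } => 271/1024
edge 12 of 15 (red): { 0 1/4 33/128 67/256 135/512 | 271/1024 17/64 9/32 5/16 3/8 1/2 1 } => 541/2048
edge 13 of 15 (blue): { 0 1/4 33/128 67/256 135/512 541/2048 | 271/1024 17/64 9/32 5/16 3/8 1/2 1 } => 1083/4096
edge 14 of 15 (blue): { 0 1/4 33/128 67/256 135/512 541/2048 1083/4096 | 271/1024 17/64 9/32 5/16 3/8 1/2 1 } => 2167/8192
edge 15 of 15 (blue): { 0 1/4 33/128 67/256 135/512 541/2048 1083/4096 2167/8192 | 271/1024 17/64 9/32 5/16 3/8 1/2 1 } => 4335/16384

4335/16384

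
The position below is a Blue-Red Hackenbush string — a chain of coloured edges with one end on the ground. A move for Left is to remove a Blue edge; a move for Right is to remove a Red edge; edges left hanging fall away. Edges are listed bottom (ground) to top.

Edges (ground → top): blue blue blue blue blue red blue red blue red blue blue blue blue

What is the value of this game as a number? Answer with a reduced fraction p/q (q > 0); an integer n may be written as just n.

b: Left { 0 }, Right { · } so simplest 1
bb: Left { 0, 1 }, Right { · } so simplest 2
bbb: Left { 0, 1, 2 }, Right { · } so simplest 3
bbbb: Left { 0, 1, 2, 3 }, Right { · } so simplest 4
bbbbb: Left { 0, 1, 2, 3, 4 }, Right { · } so simplest 5
bbbbbr: Left { 0, 1, 2, 3, 4 }, Right { 5 } so simplest 9/2
bbbbbrb: Left { 0, 1, 2, 3, 4, 9/2 }, Right { 5 } so simplest 19/4
bbbbbrbr: Left { 0, 1, 2, 3, 4, 9/2 }, Right { 19/4, 5 } so simplest 37/8
bbbbbrbrb: Left { 0, 1, 2, 3, 4, 9/2, 37/8 }, Right { 19/4, 5 } so simplest 75/16
bbbbbrbrbr: Left { 0, 1, 2, 3, 4, 9/2, 37/8 }, Right { 75/16, 19/4, 5 } so simplest 149/32
bbbbbrbrbrb: Left { 0, 1, 2, 3, 4, 9/2, 37/8, 149/32 }, Right { 75/16, 19/4, 5 } so simplest 299/64
bbbbbrbrbrbb: Left { 0, 1, 2, 3, 4, 9/2, 37/8, 149/32, 299/64 }, Right { 75/16, 19/4, 5 } so simplest 599/128
bbbbbrbrbrbbb: Left { 0, 1, 2, 3, 4, 9/2, 37/8, 149/32, 299/64, 599/128 }, Right { 75/16, 19/4, 5 } so simplest 1199/256
bbbbbrbrbrbbbb: Left { 0, 1, 2, 3, 4, 9/2, 37/8, 149/32, 299/64, 599/128, 1199/256 }, Right { 75/16, 19/4, 5 } so simplest 2399/512

2399/512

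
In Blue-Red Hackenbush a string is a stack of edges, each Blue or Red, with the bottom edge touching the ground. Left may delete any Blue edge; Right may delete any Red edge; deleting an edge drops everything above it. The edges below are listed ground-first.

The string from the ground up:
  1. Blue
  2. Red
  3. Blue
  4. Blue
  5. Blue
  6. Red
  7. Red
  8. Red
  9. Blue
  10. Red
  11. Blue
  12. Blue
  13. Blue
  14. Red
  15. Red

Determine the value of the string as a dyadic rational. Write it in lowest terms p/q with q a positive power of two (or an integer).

value(B) = { 0 | · } gives 1
value(BR) = { 0 | 1 } gives 1/2
value(BRB) = { 0; 1/2 | 1 } gives 3/4
value(BRBB) = { 0; 1/2; 3/4 | 1 } gives 7/8
value(BRBBB) = { 0; 1/2; 3/4; 7/8 | 1 } gives 15/16
value(BRBBBR) = { 0; 1/2; 3/4; 7/8 | 15/16; 1 } gives 29/32
value(BRBBBRR) = { 0; 1/2; 3/4; 7/8 | 29/32; 15/16; 1 } gives 57/64
value(BRBBBRRR) = { 0; 1/2; 3/4; 7/8 | 57/64; 29/32; 15/16; 1 } gives 113/128
value(BRBBBRRRB) = { 0; 1/2; 3/4; 7/8; 113/128 | 57/64; 29/32; 15/16; 1 } gives 227/256
value(BRBBBRRRBR) = { 0; 1/2; 3/4; 7/8; 113/128 | 227/256; 57/64; 29/32; 15/16; 1 } gives 453/512
value(BRBBBRRRBRB) = { 0; 1/2; 3/4; 7/8; 113/128; 453/512 | 227/256; 57/64; 29/32; 15/16; 1 } gives 907/1024
value(BRBBBRRRBRBB) = { 0; 1/2; 3/4; 7/8; 113/128; 453/512; 907/1024 | 227/256; 57/64; 29/32; 15/16; 1 } gives 1815/2048
value(BRBBBRRRBRBBB) = { 0; 1/2; 3/4; 7/8; 113/128; 453/512; 907/1024; 1815/2048 | 227/256; 57/64; 29/32; 15/16; 1 } gives 3631/4096
value(BRBBBRRRBRBBBR) = { 0; 1/2; 3/4; 7/8; 113/128; 453/512; 907/1024; 1815/2048 | 3631/4096; 227/256; 57/64; 29/32; 15/16; 1 } gives 7261/8192
value(BRBBBRRRBRBBBRR) = { 0; 1/2; 3/4; 7/8; 113/128; 453/512; 907/1024; 1815/2048 | 7261/8192; 3631/4096; 227/256; 57/64; 29/32; 15/16; 1 } gives 14521/16384

14521/16384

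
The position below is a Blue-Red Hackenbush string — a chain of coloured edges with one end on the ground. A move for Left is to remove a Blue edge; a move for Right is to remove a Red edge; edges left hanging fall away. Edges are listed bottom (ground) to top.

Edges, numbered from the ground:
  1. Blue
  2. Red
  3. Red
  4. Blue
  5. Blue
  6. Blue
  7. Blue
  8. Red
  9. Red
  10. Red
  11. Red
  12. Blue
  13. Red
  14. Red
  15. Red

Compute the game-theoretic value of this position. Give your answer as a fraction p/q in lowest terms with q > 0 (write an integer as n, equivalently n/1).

7697/16384

edge 1 of 15 (Blue): { 0 | (no moves) } — 1
edge 2 of 15 (Red): { 0 | 1 } — 1/2
edge 3 of 15 (Red): { 0 | 1/2 1 } — 1/4
edge 4 of 15 (Blue): { 0 1/4 | 1/2 1 } — 3/8
edge 5 of 15 (Blue): { 0 1/4 3/8 | 1/2 1 } — 7/16
edge 6 of 15 (Blue): { 0 1/4 3/8 7/16 | 1/2 1 } — 15/32
edge 7 of 15 (Blue): { 0 1/4 3/8 7/16 15/32 | 1/2 1 } — 31/64
edge 8 of 15 (Red): { 0 1/4 3/8 7/16 15/32 | 31/64 1/2 1 } — 61/128
edge 9 of 15 (Red): { 0 1/4 3/8 7/16 15/32 | 61/128 31/64 1/2 1 } — 121/256
edge 10 of 15 (Red): { 0 1/4 3/8 7/16 15/32 | 121/256 61/128 31/64 1/2 1 } — 241/512
edge 11 of 15 (Red): { 0 1/4 3/8 7/16 15/32 | 241/512 121/256 61/128 31/64 1/2 1 } — 481/1024
edge 12 of 15 (Blue): { 0 1/4 3/8 7/16 15/32 481/1024 | 241/512 121/256 61/128 31/64 1/2 1 } — 963/2048
edge 13 of 15 (Red): { 0 1/4 3/8 7/16 15/32 481/1024 | 963/2048 241/512 121/256 61/128 31/64 1/2 1 } — 1925/4096
edge 14 of 15 (Red): { 0 1/4 3/8 7/16 15/32 481/1024 | 1925/4096 963/2048 241/512 121/256 61/128 31/64 1/2 1 } — 3849/8192
edge 15 of 15 (Red): { 0 1/4 3/8 7/16 15/32 481/1024 | 3849/8192 1925/4096 963/2048 241/512 121/256 61/128 31/64 1/2 1 } — 7697/16384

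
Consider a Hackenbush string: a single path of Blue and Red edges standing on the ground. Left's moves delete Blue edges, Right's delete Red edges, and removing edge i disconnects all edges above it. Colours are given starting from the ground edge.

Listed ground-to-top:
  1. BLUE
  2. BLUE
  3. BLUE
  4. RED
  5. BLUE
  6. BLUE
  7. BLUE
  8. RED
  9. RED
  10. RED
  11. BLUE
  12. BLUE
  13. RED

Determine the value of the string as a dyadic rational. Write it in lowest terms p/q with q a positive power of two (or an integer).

Build val(s[:k]) for k = 1..13, string s = BLUE BLUE BLUE RED BLUE BLUE BLUE RED RED RED BLUE BLUE RED.
B: Left { 0 }, Right { · } = simplest 1
BB: Left { 0, 1 }, Right { · } = simplest 2
BBB: Left { 0, 1, 2 }, Right { · } = simplest 3
BBBR: Left { 0, 1, 2 }, Right { 3 } = simplest 5/2
BBBRB: Left { 0, 1, 2, 5/2 }, Right { 3 } = simplest 11/4
BBBRBB: Left { 0, 1, 2, 5/2, 11/4 }, Right { 3 } = simplest 23/8
BBBRBBB: Left { 0, 1, 2, 5/2, 11/4, 23/8 }, Right { 3 } = simplest 47/16
BBBRBBBR: Left { 0, 1, 2, 5/2, 11/4, 23/8 }, Right { 47/16, 3 } = simplest 93/32
BBBRBBBRR: Left { 0, 1, 2, 5/2, 11/4, 23/8 }, Right { 93/32, 47/16, 3 } = simplest 185/64
BBBRBBBRRR: Left { 0, 1, 2, 5/2, 11/4, 23/8 }, Right { 185/64, 93/32, 47/16, 3 } = simplest 369/128
BBBRBBBRRRB: Left { 0, 1, 2, 5/2, 11/4, 23/8, 369/128 }, Right { 185/64, 93/32, 47/16, 3 } = simplest 739/256
BBBRBBBRRRBB: Left { 0, 1, 2, 5/2, 11/4, 23/8, 369/128, 739/256 }, Right { 185/64, 93/32, 47/16, 3 } = simplest 1479/512
BBBRBBBRRRBBR: Left { 0, 1, 2, 5/2, 11/4, 23/8, 369/128, 739/256 }, Right { 1479/512, 185/64, 93/32, 47/16, 3 } = simplest 2957/1024

2957/1024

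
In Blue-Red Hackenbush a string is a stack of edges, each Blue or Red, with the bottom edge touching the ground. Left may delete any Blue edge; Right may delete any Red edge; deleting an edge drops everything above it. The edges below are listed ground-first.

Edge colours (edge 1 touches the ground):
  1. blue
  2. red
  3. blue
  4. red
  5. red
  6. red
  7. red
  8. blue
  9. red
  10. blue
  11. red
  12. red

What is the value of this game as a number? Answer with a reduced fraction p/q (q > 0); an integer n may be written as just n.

Build value(s[:k]) for k = 1..12, string s = blue red blue red red red red blue red blue red red.
edge 1 of 12 (blue): { 0 | (no moves) } — 1
edge 2 of 12 (red): { 0 | 1 } — 1/2
edge 3 of 12 (blue): { 0 1/2 | 1 } — 3/4
edge 4 of 12 (red): { 0 1/2 | 3/4 1 } — 5/8
edge 5 of 12 (red): { 0 1/2 | 5/8 3/4 1 } — 9/16
edge 6 of 12 (red): { 0 1/2 | 9/16 5/8 3/4 1 } — 17/32
edge 7 of 12 (red): { 0 1/2 | 17/32 9/16 5/8 3/4 1 } — 33/64
edge 8 of 12 (blue): { 0 1/2 33/64 | 17/32 9/16 5/8 3/4 1 } — 67/128
edge 9 of 12 (red): { 0 1/2 33/64 | 67/128 17/32 9/16 5/8 3/4 1 } — 133/256
edge 10 of 12 (blue): { 0 1/2 33/64 133/256 | 67/128 17/32 9/16 5/8 3/4 1 } — 267/512
edge 11 of 12 (red): { 0 1/2 33/64 133/256 | 267/512 67/128 17/32 9/16 5/8 3/4 1 } — 533/1024
edge 12 of 12 (red): { 0 1/2 33/64 133/256 | 533/1024 267/512 67/128 17/32 9/16 5/8 3/4 1 } — 1065/2048

1065/2048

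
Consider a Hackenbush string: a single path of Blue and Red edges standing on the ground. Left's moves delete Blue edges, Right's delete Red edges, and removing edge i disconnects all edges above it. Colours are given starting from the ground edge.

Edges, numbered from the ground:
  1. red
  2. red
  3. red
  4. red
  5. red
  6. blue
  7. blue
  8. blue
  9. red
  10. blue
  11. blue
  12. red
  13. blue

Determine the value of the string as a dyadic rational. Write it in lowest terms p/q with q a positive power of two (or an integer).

Prefix values for red red red red red blue blue blue red blue blue red blue via {L|R} + simplicity:
step 1: add red to get r; options L={ — } R={ 0 } ⇒ -1
step 2: add red to get rr; options L={ — } R={ -1,0 } ⇒ -2
step 3: add red to get rrr; options L={ — } R={ -2,-1,0 } ⇒ -3
step 4: add red to get rrrr; options L={ — } R={ -3,-2,-1,0 } ⇒ -4
step 5: add red to get rrrrr; options L={ — } R={ -4,-3,-2,-1,0 } ⇒ -5
step 6: add blue to get rrrrrb; options L={ -5 } R={ -4,-3,-2,-1,0 } ⇒ -9/2
step 7: add blue to get rrrrrbb; options L={ -5,-9/2 } R={ -4,-3,-2,-1,0 } ⇒ -17/4
step 8: add blue to get rrrrrbbb; options L={ -5,-9/2,-17/4 } R={ -4,-3,-2,-1,0 } ⇒ -33/8
step 9: add red to get rrrrrbbbr; options L={ -5,-9/2,-17/4 } R={ -33/8,-4,-3,-2,-1,0 } ⇒ -67/16
step 10: add blue to get rrrrrbbbrb; options L={ -5,-9/2,-17/4,-67/16 } R={ -33/8,-4,-3,-2,-1,0 } ⇒ -133/32
step 11: add blue to get rrrrrbbbrbb; options L={ -5,-9/2,-17/4,-67/16,-133/32 } R={ -33/8,-4,-3,-2,-1,0 } ⇒ -265/64
step 12: add red to get rrrrrbbbrbbr; options L={ -5,-9/2,-17/4,-67/16,-133/32 } R={ -265/64,-33/8,-4,-3,-2,-1,0 } ⇒ -531/128
step 13: add blue to get rrrrrbbbrbbrb; options L={ -5,-9/2,-17/4,-67/16,-133/32,-531/128 } R={ -265/64,-33/8,-4,-3,-2,-1,0 } ⇒ -1061/256

-1061/256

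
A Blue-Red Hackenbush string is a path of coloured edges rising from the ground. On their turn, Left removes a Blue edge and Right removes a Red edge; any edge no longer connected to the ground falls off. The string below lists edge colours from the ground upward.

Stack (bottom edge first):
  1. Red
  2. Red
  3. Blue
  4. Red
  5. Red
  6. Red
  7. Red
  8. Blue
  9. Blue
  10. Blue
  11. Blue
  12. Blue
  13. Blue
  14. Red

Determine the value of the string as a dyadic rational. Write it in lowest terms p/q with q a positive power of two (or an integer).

Build value(s[:k]) for k = 1..14, string s = Red Red Blue Red Red Red Red Blue Blue Blue Blue Blue Blue Red.
edge 1 of 14 (Red): { none | 0 } -> -1
edge 2 of 14 (Red): { none | -1,0 } -> -2
edge 3 of 14 (Blue): { -2 | -1,0 } -> -3/2
edge 4 of 14 (Red): { -2 | -3/2,-1,0 } -> -7/4
edge 5 of 14 (Red): { -2 | -7/4,-3/2,-1,0 } -> -15/8
edge 6 of 14 (Red): { -2 | -15/8,-7/4,-3/2,-1,0 } -> -31/16
edge 7 of 14 (Red): { -2 | -31/16,-15/8,-7/4,-3/2,-1,0 } -> -63/32
edge 8 of 14 (Blue): { -2,-63/32 | -31/16,-15/8,-7/4,-3/2,-1,0 } -> -125/64
edge 9 of 14 (Blue): { -2,-63/32,-125/64 | -31/16,-15/8,-7/4,-3/2,-1,0 } -> -249/128
edge 10 of 14 (Blue): { -2,-63/32,-125/64,-249/128 | -31/16,-15/8,-7/4,-3/2,-1,0 } -> -497/256
edge 11 of 14 (Blue): { -2,-63/32,-125/64,-249/128,-497/256 | -31/16,-15/8,-7/4,-3/2,-1,0 } -> -993/512
edge 12 of 14 (Blue): { -2,-63/32,-125/64,-249/128,-497/256,-993/512 | -31/16,-15/8,-7/4,-3/2,-1,0 } -> -1985/1024
edge 13 of 14 (Blue): { -2,-63/32,-125/64,-249/128,-497/256,-993/512,-1985/1024 | -31/16,-15/8,-7/4,-3/2,-1,0 } -> -3969/2048
edge 14 of 14 (Red): { -2,-63/32,-125/64,-249/128,-497/256,-993/512,-1985/1024 | -3969/2048,-31/16,-15/8,-7/4,-3/2,-1,0 } -> -7939/4096

-7939/4096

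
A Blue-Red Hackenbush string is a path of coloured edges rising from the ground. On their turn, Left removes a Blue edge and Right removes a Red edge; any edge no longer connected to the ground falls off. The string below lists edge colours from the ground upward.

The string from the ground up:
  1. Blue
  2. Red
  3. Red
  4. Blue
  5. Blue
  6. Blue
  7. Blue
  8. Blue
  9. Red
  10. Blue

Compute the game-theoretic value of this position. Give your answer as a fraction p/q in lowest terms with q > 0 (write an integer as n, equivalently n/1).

Recurse on prefixes of the 10-edge string Blue Red Red Blue Blue Blue Blue Blue Red Blue:
g(B) = { 0 | ∅ } gives 1
g(BR) = { 0 | 1 } gives 1/2
g(BRR) = { 0 | 1/2, 1 } gives 1/4
g(BRRB) = { 0, 1/4 | 1/2, 1 } gives 3/8
g(BRRBB) = { 0, 1/4, 3/8 | 1/2, 1 } gives 7/16
g(BRRBBB) = { 0, 1/4, 3/8, 7/16 | 1/2, 1 } gives 15/32
g(BRRBBBB) = { 0, 1/4, 3/8, 7/16, 15/32 | 1/2, 1 } gives 31/64
g(BRRBBBBB) = { 0, 1/4, 3/8, 7/16, 15/32, 31/64 | 1/2, 1 } gives 63/128
g(BRRBBBBBR) = { 0, 1/4, 3/8, 7/16, 15/32, 31/64 | 63/128, 1/2, 1 } gives 125/256
g(BRRBBBBBRB) = { 0, 1/4, 3/8, 7/16, 15/32, 31/64, 125/256 | 63/128, 1/2, 1 } gives 251/512

251/512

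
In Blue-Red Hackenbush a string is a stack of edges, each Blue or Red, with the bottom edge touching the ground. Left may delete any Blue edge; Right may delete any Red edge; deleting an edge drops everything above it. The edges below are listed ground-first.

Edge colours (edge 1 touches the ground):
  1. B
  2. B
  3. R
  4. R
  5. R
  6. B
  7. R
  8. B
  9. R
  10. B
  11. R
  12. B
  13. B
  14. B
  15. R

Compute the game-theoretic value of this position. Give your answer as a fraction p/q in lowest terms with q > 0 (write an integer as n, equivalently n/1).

Build G(s[:k]) for k = 1..15, string s = B B R R R B R B R B R B B B R.
G_1 [B]  L=[0]  R=[—]  so 1
G_2 [BB]  L=[0; 1]  R=[—]  so 2
G_3 [BBR]  L=[0; 1]  R=[2]  so 3/2
G_4 [BBRR]  L=[0; 1]  R=[3/2; 2]  so 5/4
G_5 [BBRRR]  L=[0; 1]  R=[5/4; 3/2; 2]  so 9/8
G_6 [BBRRRB]  L=[0; 1; 9/8]  R=[5/4; 3/2; 2]  so 19/16
G_7 [BBRRRBR]  L=[0; 1; 9/8]  R=[19/16; 5/4; 3/2; 2]  so 37/32
G_8 [BBRRRBRB]  L=[0; 1; 9/8; 37/32]  R=[19/16; 5/4; 3/2; 2]  so 75/64
G_9 [BBRRRBRBR]  L=[0; 1; 9/8; 37/32]  R=[75/64; 19/16; 5/4; 3/2; 2]  so 149/128
G_10 [BBRRRBRBRB]  L=[0; 1; 9/8; 37/32; 149/128]  R=[75/64; 19/16; 5/4; 3/2; 2]  so 299/256
G_11 [BBRRRBRBRBR]  L=[0; 1; 9/8; 37/32; 149/128]  R=[299/256; 75/64; 19/16; 5/4; 3/2; 2]  so 597/512
G_12 [BBRRRBRBRBRB]  L=[0; 1; 9/8; 37/32; 149/128; 597/512]  R=[299/256; 75/64; 19/16; 5/4; 3/2; 2]  so 1195/1024
G_13 [BBRRRBRBRBRBB]  L=[0; 1; 9/8; 37/32; 149/128; 597/512; 1195/1024]  R=[299/256; 75/64; 19/16; 5/4; 3/2; 2]  so 2391/2048
G_14 [BBRRRBRBRBRBBB]  L=[0; 1; 9/8; 37/32; 149/128; 597/512; 1195/1024; 2391/2048]  R=[299/256; 75/64; 19/16; 5/4; 3/2; 2]  so 4783/4096
G_15 [BBRRRBRBRBRBBBR]  L=[0; 1; 9/8; 37/32; 149/128; 597/512; 1195/1024; 2391/2048]  R=[4783/4096; 299/256; 75/64; 19/16; 5/4; 3/2; 2]  so 9565/8192

9565/8192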